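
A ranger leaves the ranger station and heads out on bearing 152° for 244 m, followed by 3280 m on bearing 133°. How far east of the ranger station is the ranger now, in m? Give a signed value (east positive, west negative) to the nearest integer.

Leg 1 (152°, 244 m): east 244 sin 152° = 114.55, north 244 cos 152° = -215.44
Leg 2 (133°, 3280 m): east 3280 sin 133° = 2398.84, north 3280 cos 133° = -2236.95
Net east component: 2513.39 m.

2513 m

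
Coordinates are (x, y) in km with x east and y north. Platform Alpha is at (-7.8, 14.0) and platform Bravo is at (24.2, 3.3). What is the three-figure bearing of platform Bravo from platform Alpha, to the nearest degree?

108°

Δeast = 24.2 − -7.8 = 32.00; Δnorth = 3.3 − 14.0 = -10.70.
Bearing = atan2(Δeast, Δnorth) mod 360° = 108.49° ≈ 108°.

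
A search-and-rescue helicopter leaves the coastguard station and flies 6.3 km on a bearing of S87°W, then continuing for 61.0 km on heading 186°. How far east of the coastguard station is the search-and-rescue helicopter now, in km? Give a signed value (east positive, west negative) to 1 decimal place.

Leg 1 (S87°W, 6.3 km): east 6.3 sin 267° = -6.29, north 6.3 cos 267° = -0.33
Leg 2 (186°, 61.0 km): east 61.0 sin 186° = -6.38, north 61.0 cos 186° = -60.67
Net east component: -12.67 km.

-12.7 km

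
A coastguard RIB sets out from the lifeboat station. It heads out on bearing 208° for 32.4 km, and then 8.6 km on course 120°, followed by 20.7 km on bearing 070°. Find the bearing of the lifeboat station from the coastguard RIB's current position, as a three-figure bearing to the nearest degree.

Leg 1 (208°, 32.4 km): east 32.4 sin 208° = -15.21, north 32.4 cos 208° = -28.61
Leg 2 (120°, 8.6 km): east 8.6 sin 120° = 7.45, north 8.6 cos 120° = -4.30
Leg 3 (070°, 20.7 km): east 20.7 sin 70° = 19.45, north 20.7 cos 70° = 7.08
Net displacement: 11.69 east, -25.83 north. Direction back to start is (-11.69, 25.83): bearing = atan2(-11.69, 25.83) mod 360° = 335.65° ≈ 336°.

336°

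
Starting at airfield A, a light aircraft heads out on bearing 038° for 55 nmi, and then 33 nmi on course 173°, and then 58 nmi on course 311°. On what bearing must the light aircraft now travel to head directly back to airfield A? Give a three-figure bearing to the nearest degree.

Leg 1 (038°, 55 nmi): east 55 sin 38° = 33.86, north 55 cos 38° = 43.34
Leg 2 (173°, 33 nmi): east 33 sin 173° = 4.02, north 33 cos 173° = -32.75
Leg 3 (311°, 58 nmi): east 58 sin 311° = -43.77, north 58 cos 311° = 38.05
Net displacement: -5.89 east, 48.64 north. Direction back to start is (5.89, -48.64): bearing = atan2(5.89, -48.64) mod 360° = 173.10° ≈ 173°.

173°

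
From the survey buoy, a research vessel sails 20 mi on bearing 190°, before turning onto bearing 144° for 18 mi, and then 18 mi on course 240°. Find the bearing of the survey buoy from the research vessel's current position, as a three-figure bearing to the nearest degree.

011°

Leg 1 (190°, 20 mi): east 20 sin 190° = -3.47, north 20 cos 190° = -19.70
Leg 2 (144°, 18 mi): east 18 sin 144° = 10.58, north 18 cos 144° = -14.56
Leg 3 (240°, 18 mi): east 18 sin 240° = -15.59, north 18 cos 240° = -9.00
Net displacement: -8.48 east, -43.26 north. Direction back to start is (8.48, 43.26): bearing = atan2(8.48, 43.26) mod 360° = 11.09° ≈ 011°.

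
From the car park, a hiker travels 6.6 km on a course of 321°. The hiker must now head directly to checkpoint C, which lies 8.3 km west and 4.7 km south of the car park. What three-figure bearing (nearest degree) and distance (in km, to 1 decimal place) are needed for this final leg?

203°, 10.7 km

Leg 1 (321°, 6.6 km): east 6.6 sin 321° = -4.15, north 6.6 cos 321° = 5.13
Current position: (-4.15, 5.13). Target: (-8.3, -4.7). Remaining: Δeast = -4.15, Δnorth = -9.83.
Bearing = atan2(-4.15, -9.83) mod 360° = 202.87°; distance = √((-4.15)² + (-9.83)²) = 10.668 km.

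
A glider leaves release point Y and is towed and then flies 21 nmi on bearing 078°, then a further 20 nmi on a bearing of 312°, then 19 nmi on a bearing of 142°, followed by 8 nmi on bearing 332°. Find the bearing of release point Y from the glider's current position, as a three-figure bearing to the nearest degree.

234°

Leg 1 (078°, 21 nmi): east 21 sin 78° = 20.54, north 21 cos 78° = 4.37
Leg 2 (312°, 20 nmi): east 20 sin 312° = -14.86, north 20 cos 312° = 13.38
Leg 3 (142°, 19 nmi): east 19 sin 142° = 11.70, north 19 cos 142° = -14.97
Leg 4 (332°, 8 nmi): east 8 sin 332° = -3.76, north 8 cos 332° = 7.06
Net displacement: 13.62 east, 9.84 north. Direction back to start is (-13.62, -9.84): bearing = atan2(-13.62, -9.84) mod 360° = 234.15° ≈ 234°.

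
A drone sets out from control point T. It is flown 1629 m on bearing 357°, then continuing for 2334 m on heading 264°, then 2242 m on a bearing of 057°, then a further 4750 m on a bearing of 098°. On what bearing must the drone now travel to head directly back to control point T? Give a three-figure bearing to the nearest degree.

245°

Leg 1 (357°, 1629 m): east 1629 sin 357° = -85.26, north 1629 cos 357° = 1626.77
Leg 2 (264°, 2334 m): east 2334 sin 264° = -2321.21, north 2334 cos 264° = -243.97
Leg 3 (057°, 2242 m): east 2242 sin 57° = 1880.30, north 2242 cos 57° = 1221.08
Leg 4 (098°, 4750 m): east 4750 sin 98° = 4703.77, north 4750 cos 98° = -661.07
Net displacement: 4177.60 east, 1942.81 north. Direction back to start is (-4177.60, -1942.81): bearing = atan2(-4177.60, -1942.81) mod 360° = 245.06° ≈ 245°.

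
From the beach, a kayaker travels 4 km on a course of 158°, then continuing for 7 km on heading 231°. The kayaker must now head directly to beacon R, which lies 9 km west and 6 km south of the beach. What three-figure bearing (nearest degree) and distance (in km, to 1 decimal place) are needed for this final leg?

293°, 5.5 km

Leg 1 (158°, 4 km): east 4 sin 158° = 1.50, north 4 cos 158° = -3.71
Leg 2 (231°, 7 km): east 7 sin 231° = -5.44, north 7 cos 231° = -4.41
Current position: (-3.94, -8.11). Target: (-9, -6). Remaining: Δeast = -5.06, Δnorth = 2.11.
Bearing = atan2(-5.06, 2.11) mod 360° = 292.68°; distance = √((-5.06)² + (2.11)²) = 5.482 km.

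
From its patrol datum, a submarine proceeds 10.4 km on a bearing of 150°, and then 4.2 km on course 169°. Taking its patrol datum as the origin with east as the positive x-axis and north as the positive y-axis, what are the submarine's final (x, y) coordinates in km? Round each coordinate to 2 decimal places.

(6.00, -13.13)

Leg 1 (150°, 10.4 km): east 10.4 sin 150° = 5.20, north 10.4 cos 150° = -9.01
Leg 2 (169°, 4.2 km): east 4.2 sin 169° = 0.80, north 4.2 cos 169° = -4.12
Summing: 6.00 km east, -13.13 km north → (6.00, -13.13).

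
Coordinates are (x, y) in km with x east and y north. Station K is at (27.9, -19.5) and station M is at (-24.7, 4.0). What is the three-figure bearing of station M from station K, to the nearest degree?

294°

Δeast = -24.7 − 27.9 = -52.60; Δnorth = 4.0 − -19.5 = 23.50.
Bearing = atan2(Δeast, Δnorth) mod 360° = 294.07° ≈ 294°.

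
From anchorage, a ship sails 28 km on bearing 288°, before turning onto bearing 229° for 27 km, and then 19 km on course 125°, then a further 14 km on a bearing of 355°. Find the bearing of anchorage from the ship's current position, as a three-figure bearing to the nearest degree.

Leg 1 (288°, 28 km): east 28 sin 288° = -26.63, north 28 cos 288° = 8.65
Leg 2 (229°, 27 km): east 27 sin 229° = -20.38, north 27 cos 229° = -17.71
Leg 3 (125°, 19 km): east 19 sin 125° = 15.56, north 19 cos 125° = -10.90
Leg 4 (355°, 14 km): east 14 sin 355° = -1.22, north 14 cos 355° = 13.95
Net displacement: -32.66 east, -6.01 north. Direction back to start is (32.66, 6.01): bearing = atan2(32.66, 6.01) mod 360° = 79.57° ≈ 080°.

080°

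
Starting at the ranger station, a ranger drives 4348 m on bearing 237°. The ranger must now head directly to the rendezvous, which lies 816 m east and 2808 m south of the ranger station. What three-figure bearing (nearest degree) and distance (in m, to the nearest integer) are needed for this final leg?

Leg 1 (237°, 4348 m): east 4348 sin 237° = -3646.54, north 4348 cos 237° = -2368.09
Current position: (-3646.54, -2368.09). Target: (816, -2808). Remaining: Δeast = 4462.54, Δnorth = -439.91.
Bearing = atan2(4462.54, -439.91) mod 360° = 95.63°; distance = √((4462.54)² + (-439.91)²) = 4484.170 m.

096°, 4484 m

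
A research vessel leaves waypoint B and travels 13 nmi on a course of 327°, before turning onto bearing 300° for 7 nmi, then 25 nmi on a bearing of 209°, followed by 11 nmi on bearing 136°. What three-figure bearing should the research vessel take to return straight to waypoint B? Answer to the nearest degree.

049°

Leg 1 (327°, 13 nmi): east 13 sin 327° = -7.08, north 13 cos 327° = 10.90
Leg 2 (300°, 7 nmi): east 7 sin 300° = -6.06, north 7 cos 300° = 3.50
Leg 3 (209°, 25 nmi): east 25 sin 209° = -12.12, north 25 cos 209° = -21.87
Leg 4 (136°, 11 nmi): east 11 sin 136° = 7.64, north 11 cos 136° = -7.91
Net displacement: -17.62 east, -15.38 north. Direction back to start is (17.62, 15.38): bearing = atan2(17.62, 15.38) mod 360° = 48.89° ≈ 049°.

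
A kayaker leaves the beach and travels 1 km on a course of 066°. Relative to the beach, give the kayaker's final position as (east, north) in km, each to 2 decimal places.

Leg 1 (066°, 1 km): east 1 sin 66° = 0.91, north 1 cos 66° = 0.41
Summing: 0.91 km east, 0.41 km north → (0.91, 0.41).

(0.91, 0.41)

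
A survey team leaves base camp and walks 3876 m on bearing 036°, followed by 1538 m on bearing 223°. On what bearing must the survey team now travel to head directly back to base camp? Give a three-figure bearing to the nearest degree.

Leg 1 (036°, 3876 m): east 3876 sin 36° = 2278.26, north 3876 cos 36° = 3135.75
Leg 2 (223°, 1538 m): east 1538 sin 223° = -1048.91, north 1538 cos 223° = -1124.82
Net displacement: 1229.34 east, 2010.93 north. Direction back to start is (-1229.34, -2010.93): bearing = atan2(-1229.34, -2010.93) mod 360° = 211.44° ≈ 211°.

211°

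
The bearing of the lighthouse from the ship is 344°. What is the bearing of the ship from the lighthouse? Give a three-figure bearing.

164°

Back-bearing = 344° − 180° = 164°.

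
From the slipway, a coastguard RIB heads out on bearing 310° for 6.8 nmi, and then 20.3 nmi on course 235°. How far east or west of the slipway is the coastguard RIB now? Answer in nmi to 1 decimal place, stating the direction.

Leg 1 (310°, 6.8 nmi): east 6.8 sin 310° = -5.21, north 6.8 cos 310° = 4.37
Leg 2 (235°, 20.3 nmi): east 20.3 sin 235° = -16.63, north 20.3 cos 235° = -11.64
Net east component: -21.84 nmi.

21.8 nmi west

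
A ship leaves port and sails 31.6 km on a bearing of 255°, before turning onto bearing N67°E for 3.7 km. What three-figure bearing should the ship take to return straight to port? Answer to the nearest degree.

Leg 1 (255°, 31.6 km): east 31.6 sin 255° = -30.52, north 31.6 cos 255° = -8.18
Leg 2 (N67°E, 3.7 km): east 3.7 sin 67° = 3.41, north 3.7 cos 67° = 1.45
Net displacement: -27.12 east, -6.73 north. Direction back to start is (27.12, 6.73): bearing = atan2(27.12, 6.73) mod 360° = 76.06° ≈ 076°.

076°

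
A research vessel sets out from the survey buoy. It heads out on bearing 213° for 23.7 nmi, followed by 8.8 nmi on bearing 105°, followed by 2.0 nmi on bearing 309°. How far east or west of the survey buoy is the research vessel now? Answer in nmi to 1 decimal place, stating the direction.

Leg 1 (213°, 23.7 nmi): east 23.7 sin 213° = -12.91, north 23.7 cos 213° = -19.88
Leg 2 (105°, 8.8 nmi): east 8.8 sin 105° = 8.50, north 8.8 cos 105° = -2.28
Leg 3 (309°, 2.0 nmi): east 2.0 sin 309° = -1.55, north 2.0 cos 309° = 1.26
Net east component: -5.96 nmi.

6.0 nmi west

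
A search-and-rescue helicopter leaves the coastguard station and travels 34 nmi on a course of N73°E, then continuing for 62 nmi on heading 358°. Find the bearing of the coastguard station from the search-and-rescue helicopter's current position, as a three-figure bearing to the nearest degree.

203°

Leg 1 (N73°E, 34 nmi): east 34 sin 73° = 32.51, north 34 cos 73° = 9.94
Leg 2 (358°, 62 nmi): east 62 sin 358° = -2.16, north 62 cos 358° = 61.96
Net displacement: 30.35 east, 71.90 north. Direction back to start is (-30.35, -71.90): bearing = atan2(-30.35, -71.90) mod 360° = 202.88° ≈ 203°.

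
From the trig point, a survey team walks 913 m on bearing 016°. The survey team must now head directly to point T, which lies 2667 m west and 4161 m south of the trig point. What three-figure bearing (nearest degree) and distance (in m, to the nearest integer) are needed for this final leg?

210°, 5823 m

Leg 1 (016°, 913 m): east 913 sin 16° = 251.66, north 913 cos 16° = 877.63
Current position: (251.66, 877.63). Target: (-2667, -4161). Remaining: Δeast = -2918.66, Δnorth = -5038.63.
Bearing = atan2(-2918.66, -5038.63) mod 360° = 210.08°; distance = √((-2918.66)² + (-5038.63)²) = 5822.918 m.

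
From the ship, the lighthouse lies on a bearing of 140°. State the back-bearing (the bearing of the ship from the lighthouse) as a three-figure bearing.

320°

Back-bearing = 140° + 180° = 320°.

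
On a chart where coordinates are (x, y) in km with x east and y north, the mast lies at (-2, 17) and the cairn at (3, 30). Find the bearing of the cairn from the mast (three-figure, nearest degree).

021°

Δeast = 3 − -2 = 5.00; Δnorth = 30 − 17 = 13.00.
Bearing = atan2(Δeast, Δnorth) mod 360° = 21.04° ≈ 021°.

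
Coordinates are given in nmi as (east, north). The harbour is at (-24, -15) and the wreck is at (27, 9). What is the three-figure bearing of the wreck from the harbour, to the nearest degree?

065°

Δeast = 27 − -24 = 51.00; Δnorth = 9 − -15 = 24.00.
Bearing = atan2(Δeast, Δnorth) mod 360° = 64.80° ≈ 065°.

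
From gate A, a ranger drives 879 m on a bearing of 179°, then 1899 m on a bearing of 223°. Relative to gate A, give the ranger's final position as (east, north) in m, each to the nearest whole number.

(-1280, -2268)

Leg 1 (179°, 879 m): east 879 sin 179° = 15.34, north 879 cos 179° = -878.87
Leg 2 (223°, 1899 m): east 1899 sin 223° = -1295.11, north 1899 cos 223° = -1388.84
Summing: -1279.77 m east, -2267.71 m north → (-1280, -2268).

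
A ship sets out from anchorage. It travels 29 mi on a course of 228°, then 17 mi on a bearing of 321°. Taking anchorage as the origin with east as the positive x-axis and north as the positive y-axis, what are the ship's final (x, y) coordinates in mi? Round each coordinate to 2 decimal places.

(-32.25, -6.19)

Leg 1 (228°, 29 mi): east 29 sin 228° = -21.55, north 29 cos 228° = -19.40
Leg 2 (321°, 17 mi): east 17 sin 321° = -10.70, north 17 cos 321° = 13.21
Summing: -32.25 mi east, -6.19 mi north → (-32.25, -6.19).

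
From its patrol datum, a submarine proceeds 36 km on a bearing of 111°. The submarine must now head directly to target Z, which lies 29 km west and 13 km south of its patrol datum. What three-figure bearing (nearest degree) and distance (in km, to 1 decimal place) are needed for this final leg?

Leg 1 (111°, 36 km): east 36 sin 111° = 33.61, north 36 cos 111° = -12.90
Current position: (33.61, -12.90). Target: (-29, -13). Remaining: Δeast = -62.61, Δnorth = -0.10.
Bearing = atan2(-62.61, -0.10) mod 360° = 269.91°; distance = √((-62.61)² + (-0.10)²) = 62.609 km.

270°, 62.6 km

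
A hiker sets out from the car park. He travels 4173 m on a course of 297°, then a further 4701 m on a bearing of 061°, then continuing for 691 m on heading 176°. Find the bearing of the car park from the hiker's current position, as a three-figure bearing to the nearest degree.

187°

Leg 1 (297°, 4173 m): east 4173 sin 297° = -3718.17, north 4173 cos 297° = 1894.50
Leg 2 (061°, 4701 m): east 4701 sin 61° = 4111.59, north 4701 cos 61° = 2279.09
Leg 3 (176°, 691 m): east 691 sin 176° = 48.20, north 691 cos 176° = -689.32
Net displacement: 441.62 east, 3484.28 north. Direction back to start is (-441.62, -3484.28): bearing = atan2(-441.62, -3484.28) mod 360° = 187.22° ≈ 187°.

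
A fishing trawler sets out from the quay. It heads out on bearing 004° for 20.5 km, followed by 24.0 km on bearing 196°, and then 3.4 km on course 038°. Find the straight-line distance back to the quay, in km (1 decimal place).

Leg 1 (004°, 20.5 km): east 20.5 sin 4° = 1.43, north 20.5 cos 4° = 20.45
Leg 2 (196°, 24.0 km): east 24.0 sin 196° = -6.62, north 24.0 cos 196° = -23.07
Leg 3 (038°, 3.4 km): east 3.4 sin 38° = 2.09, north 3.4 cos 38° = 2.68
Net: -3.09 east, 0.06 north. Distance = √((-3.09)² + (0.06)²) = 3.093 km.

3.1 km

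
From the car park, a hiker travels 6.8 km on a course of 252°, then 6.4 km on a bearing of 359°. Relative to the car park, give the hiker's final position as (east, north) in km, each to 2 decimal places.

(-6.58, 4.30)

Leg 1 (252°, 6.8 km): east 6.8 sin 252° = -6.47, north 6.8 cos 252° = -2.10
Leg 2 (359°, 6.4 km): east 6.4 sin 359° = -0.11, north 6.4 cos 359° = 6.40
Summing: -6.58 km east, 4.30 km north → (-6.58, 4.30).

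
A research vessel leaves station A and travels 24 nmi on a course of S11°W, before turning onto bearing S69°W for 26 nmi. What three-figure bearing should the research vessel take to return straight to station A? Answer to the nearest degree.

Leg 1 (S11°W, 24 nmi): east 24 sin 191° = -4.58, north 24 cos 191° = -23.56
Leg 2 (S69°W, 26 nmi): east 26 sin 249° = -24.27, north 26 cos 249° = -9.32
Net displacement: -28.85 east, -32.88 north. Direction back to start is (28.85, 32.88): bearing = atan2(28.85, 32.88) mod 360° = 41.27° ≈ 041°.

041°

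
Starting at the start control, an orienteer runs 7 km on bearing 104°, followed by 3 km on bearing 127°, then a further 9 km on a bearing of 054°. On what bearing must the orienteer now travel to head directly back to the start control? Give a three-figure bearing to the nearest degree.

Leg 1 (104°, 7 km): east 7 sin 104° = 6.79, north 7 cos 104° = -1.69
Leg 2 (127°, 3 km): east 3 sin 127° = 2.40, north 3 cos 127° = -1.81
Leg 3 (054°, 9 km): east 9 sin 54° = 7.28, north 9 cos 54° = 5.29
Net displacement: 16.47 east, 1.79 north. Direction back to start is (-16.47, -1.79): bearing = atan2(-16.47, -1.79) mod 360° = 263.79° ≈ 264°.

264°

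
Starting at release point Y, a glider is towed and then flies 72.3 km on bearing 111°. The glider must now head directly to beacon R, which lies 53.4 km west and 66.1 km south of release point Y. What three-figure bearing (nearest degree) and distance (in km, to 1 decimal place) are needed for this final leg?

252°, 127.4 km

Leg 1 (111°, 72.3 km): east 72.3 sin 111° = 67.50, north 72.3 cos 111° = -25.91
Current position: (67.50, -25.91). Target: (-53.4, -66.1). Remaining: Δeast = -120.90, Δnorth = -40.19.
Bearing = atan2(-120.90, -40.19) mod 360° = 251.61°; distance = √((-120.90)² + (-40.19)²) = 127.403 km.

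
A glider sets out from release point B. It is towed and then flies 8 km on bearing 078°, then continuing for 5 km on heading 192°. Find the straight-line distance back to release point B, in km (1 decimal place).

7.5 km

Leg 1 (078°, 8 km): east 8 sin 78° = 7.83, north 8 cos 78° = 1.66
Leg 2 (192°, 5 km): east 5 sin 192° = -1.04, north 5 cos 192° = -4.89
Net: 6.79 east, -3.23 north. Distance = √((6.79)² + (-3.23)²) = 7.514 km.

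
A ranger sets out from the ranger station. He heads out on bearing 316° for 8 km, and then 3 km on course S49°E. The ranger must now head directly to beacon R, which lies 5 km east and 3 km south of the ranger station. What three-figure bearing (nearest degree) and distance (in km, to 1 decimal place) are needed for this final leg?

Leg 1 (316°, 8 km): east 8 sin 316° = -5.56, north 8 cos 316° = 5.75
Leg 2 (S49°E, 3 km): east 3 sin 131° = 2.26, north 3 cos 131° = -1.97
Current position: (-3.29, 3.79). Target: (5, -3). Remaining: Δeast = 8.29, Δnorth = -6.79.
Bearing = atan2(8.29, -6.79) mod 360° = 129.29°; distance = √((8.29)² + (-6.79)²) = 10.716 km.

129°, 10.7 km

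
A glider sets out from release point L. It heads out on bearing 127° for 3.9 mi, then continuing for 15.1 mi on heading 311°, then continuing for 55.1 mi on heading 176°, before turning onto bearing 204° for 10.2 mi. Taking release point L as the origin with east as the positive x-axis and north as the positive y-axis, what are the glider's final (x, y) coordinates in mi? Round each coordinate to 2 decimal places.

Leg 1 (127°, 3.9 mi): east 3.9 sin 127° = 3.11, north 3.9 cos 127° = -2.35
Leg 2 (311°, 15.1 mi): east 15.1 sin 311° = -11.40, north 15.1 cos 311° = 9.91
Leg 3 (176°, 55.1 mi): east 55.1 sin 176° = 3.84, north 55.1 cos 176° = -54.97
Leg 4 (204°, 10.2 mi): east 10.2 sin 204° = -4.15, north 10.2 cos 204° = -9.32
Summing: -8.59 mi east, -56.72 mi north → (-8.59, -56.72).

(-8.59, -56.72)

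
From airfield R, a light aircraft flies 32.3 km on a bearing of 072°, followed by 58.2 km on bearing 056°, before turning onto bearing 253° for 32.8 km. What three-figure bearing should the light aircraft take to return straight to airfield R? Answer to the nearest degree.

Leg 1 (072°, 32.3 km): east 32.3 sin 72° = 30.72, north 32.3 cos 72° = 9.98
Leg 2 (056°, 58.2 km): east 58.2 sin 56° = 48.25, north 58.2 cos 56° = 32.55
Leg 3 (253°, 32.8 km): east 32.8 sin 253° = -31.37, north 32.8 cos 253° = -9.59
Net displacement: 47.60 east, 32.94 north. Direction back to start is (-47.60, -32.94): bearing = atan2(-47.60, -32.94) mod 360° = 235.32° ≈ 235°.

235°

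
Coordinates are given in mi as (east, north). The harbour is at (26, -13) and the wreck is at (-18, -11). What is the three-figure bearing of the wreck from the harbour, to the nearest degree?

Δeast = -18 − 26 = -44.00; Δnorth = -11 − -13 = 2.00.
Bearing = atan2(Δeast, Δnorth) mod 360° = 272.60° ≈ 273°.

273°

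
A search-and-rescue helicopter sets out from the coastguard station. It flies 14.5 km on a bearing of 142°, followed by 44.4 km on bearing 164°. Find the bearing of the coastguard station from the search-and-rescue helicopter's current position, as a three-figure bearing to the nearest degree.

339°

Leg 1 (142°, 14.5 km): east 14.5 sin 142° = 8.93, north 14.5 cos 142° = -11.43
Leg 2 (164°, 44.4 km): east 44.4 sin 164° = 12.24, north 44.4 cos 164° = -42.68
Net displacement: 21.17 east, -54.11 north. Direction back to start is (-21.17, 54.11): bearing = atan2(-21.17, 54.11) mod 360° = 338.64° ≈ 339°.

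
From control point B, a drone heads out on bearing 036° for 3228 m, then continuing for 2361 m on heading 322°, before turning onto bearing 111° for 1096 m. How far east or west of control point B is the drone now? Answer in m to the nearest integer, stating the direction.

Leg 1 (036°, 3228 m): east 3228 sin 36° = 1897.37, north 3228 cos 36° = 2611.51
Leg 2 (322°, 2361 m): east 2361 sin 322° = -1453.58, north 2361 cos 322° = 1860.49
Leg 3 (111°, 1096 m): east 1096 sin 111° = 1023.20, north 1096 cos 111° = -392.77
Net east component: 1467.00 m.

1467 m east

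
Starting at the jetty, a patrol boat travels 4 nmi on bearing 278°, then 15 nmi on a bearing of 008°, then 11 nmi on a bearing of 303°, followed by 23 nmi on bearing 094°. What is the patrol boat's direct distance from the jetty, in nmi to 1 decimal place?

23.1 nmi

Leg 1 (278°, 4 nmi): east 4 sin 278° = -3.96, north 4 cos 278° = 0.56
Leg 2 (008°, 15 nmi): east 15 sin 8° = 2.09, north 15 cos 8° = 14.85
Leg 3 (303°, 11 nmi): east 11 sin 303° = -9.23, north 11 cos 303° = 5.99
Leg 4 (094°, 23 nmi): east 23 sin 94° = 22.94, north 23 cos 94° = -1.60
Net: 11.85 east, 19.80 north. Distance = √((11.85)² + (19.80)²) = 23.070 nmi.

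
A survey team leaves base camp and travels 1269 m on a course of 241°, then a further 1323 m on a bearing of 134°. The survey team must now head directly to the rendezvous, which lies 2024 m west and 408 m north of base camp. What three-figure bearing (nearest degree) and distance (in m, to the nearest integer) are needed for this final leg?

316°, 2693 m

Leg 1 (241°, 1269 m): east 1269 sin 241° = -1109.89, north 1269 cos 241° = -615.22
Leg 2 (134°, 1323 m): east 1323 sin 134° = 951.69, north 1323 cos 134° = -919.03
Current position: (-158.21, -1534.26). Target: (-2024, 408). Remaining: Δeast = -1865.79, Δnorth = 1942.26.
Bearing = atan2(-1865.79, 1942.26) mod 360° = 316.15°; distance = √((-1865.79)² + (1942.26)²) = 2693.241 m.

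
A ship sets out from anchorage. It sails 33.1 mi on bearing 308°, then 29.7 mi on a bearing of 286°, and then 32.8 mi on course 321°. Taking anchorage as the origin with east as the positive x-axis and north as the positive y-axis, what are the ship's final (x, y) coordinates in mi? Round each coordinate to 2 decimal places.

(-75.27, 54.06)

Leg 1 (308°, 33.1 mi): east 33.1 sin 308° = -26.08, north 33.1 cos 308° = 20.38
Leg 2 (286°, 29.7 mi): east 29.7 sin 286° = -28.55, north 29.7 cos 286° = 8.19
Leg 3 (321°, 32.8 mi): east 32.8 sin 321° = -20.64, north 32.8 cos 321° = 25.49
Summing: -75.27 mi east, 54.06 mi north → (-75.27, 54.06).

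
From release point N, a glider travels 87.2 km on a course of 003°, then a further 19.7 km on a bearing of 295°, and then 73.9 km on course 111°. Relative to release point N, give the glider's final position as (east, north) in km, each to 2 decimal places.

Leg 1 (003°, 87.2 km): east 87.2 sin 3° = 4.56, north 87.2 cos 3° = 87.08
Leg 2 (295°, 19.7 km): east 19.7 sin 295° = -17.85, north 19.7 cos 295° = 8.33
Leg 3 (111°, 73.9 km): east 73.9 sin 111° = 68.99, north 73.9 cos 111° = -26.48
Summing: 55.70 km east, 68.92 km north → (55.70, 68.92).

(55.70, 68.92)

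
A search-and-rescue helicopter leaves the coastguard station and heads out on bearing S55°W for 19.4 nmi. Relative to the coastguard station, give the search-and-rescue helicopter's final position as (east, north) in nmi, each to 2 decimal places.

Leg 1 (S55°W, 19.4 nmi): east 19.4 sin 235° = -15.89, north 19.4 cos 235° = -11.13
Summing: -15.89 nmi east, -11.13 nmi north → (-15.89, -11.13).

(-15.89, -11.13)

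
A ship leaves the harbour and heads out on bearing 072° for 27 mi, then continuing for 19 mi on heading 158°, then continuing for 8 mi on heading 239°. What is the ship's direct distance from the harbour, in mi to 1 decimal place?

Leg 1 (072°, 27 mi): east 27 sin 72° = 25.68, north 27 cos 72° = 8.34
Leg 2 (158°, 19 mi): east 19 sin 158° = 7.12, north 19 cos 158° = -17.62
Leg 3 (239°, 8 mi): east 8 sin 239° = -6.86, north 8 cos 239° = -4.12
Net: 25.94 east, -13.39 north. Distance = √((25.94)² + (-13.39)²) = 29.192 mi.

29.2 mi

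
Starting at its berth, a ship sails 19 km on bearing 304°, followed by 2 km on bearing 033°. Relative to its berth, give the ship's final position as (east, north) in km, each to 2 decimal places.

Leg 1 (304°, 19 km): east 19 sin 304° = -15.75, north 19 cos 304° = 10.62
Leg 2 (033°, 2 km): east 2 sin 33° = 1.09, north 2 cos 33° = 1.68
Summing: -14.66 km east, 12.30 km north → (-14.66, 12.30).

(-14.66, 12.30)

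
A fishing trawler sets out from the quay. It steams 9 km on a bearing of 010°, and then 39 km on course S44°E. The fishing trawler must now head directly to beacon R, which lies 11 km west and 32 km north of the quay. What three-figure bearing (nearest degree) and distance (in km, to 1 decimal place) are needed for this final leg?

Leg 1 (010°, 9 km): east 9 sin 10° = 1.56, north 9 cos 10° = 8.86
Leg 2 (S44°E, 39 km): east 39 sin 136° = 27.09, north 39 cos 136° = -28.05
Current position: (28.65, -19.19). Target: (-11, 32). Remaining: Δeast = -39.65, Δnorth = 51.19.
Bearing = atan2(-39.65, 51.19) mod 360° = 322.24°; distance = √((-39.65)² + (51.19)²) = 64.753 km.

322°, 64.8 km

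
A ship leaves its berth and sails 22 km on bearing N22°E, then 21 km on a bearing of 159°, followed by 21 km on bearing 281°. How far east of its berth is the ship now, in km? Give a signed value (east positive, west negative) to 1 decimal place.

-4.8 km

Leg 1 (N22°E, 22 km): east 22 sin 22° = 8.24, north 22 cos 22° = 20.40
Leg 2 (159°, 21 km): east 21 sin 159° = 7.53, north 21 cos 159° = -19.61
Leg 3 (281°, 21 km): east 21 sin 281° = -20.61, north 21 cos 281° = 4.01
Net east component: -4.85 km.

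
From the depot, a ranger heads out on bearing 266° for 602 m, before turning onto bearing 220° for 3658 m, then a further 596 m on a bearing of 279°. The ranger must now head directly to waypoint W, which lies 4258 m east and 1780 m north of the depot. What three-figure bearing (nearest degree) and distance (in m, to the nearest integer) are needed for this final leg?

060°, 9019 m

Leg 1 (266°, 602 m): east 602 sin 266° = -600.53, north 602 cos 266° = -41.99
Leg 2 (220°, 3658 m): east 3658 sin 220° = -2351.32, north 3658 cos 220° = -2802.19
Leg 3 (279°, 596 m): east 596 sin 279° = -588.66, north 596 cos 279° = 93.23
Current position: (-3540.51, -2750.95). Target: (4258, 1780). Remaining: Δeast = 7798.51, Δnorth = 4530.95.
Bearing = atan2(7798.51, 4530.95) mod 360° = 59.84°; distance = √((7798.51)² + (4530.95)²) = 9019.218 m.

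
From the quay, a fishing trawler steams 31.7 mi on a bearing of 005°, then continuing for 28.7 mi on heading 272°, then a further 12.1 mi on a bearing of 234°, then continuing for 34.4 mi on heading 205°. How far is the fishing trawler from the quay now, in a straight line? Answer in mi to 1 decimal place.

Leg 1 (005°, 31.7 mi): east 31.7 sin 5° = 2.76, north 31.7 cos 5° = 31.58
Leg 2 (272°, 28.7 mi): east 28.7 sin 272° = -28.68, north 28.7 cos 272° = 1.00
Leg 3 (234°, 12.1 mi): east 12.1 sin 234° = -9.79, north 12.1 cos 234° = -7.11
Leg 4 (205°, 34.4 mi): east 34.4 sin 205° = -14.54, north 34.4 cos 205° = -31.18
Net: -50.25 east, -5.71 north. Distance = √((-50.25)² + (-5.71)²) = 50.570 mi.

50.6 mi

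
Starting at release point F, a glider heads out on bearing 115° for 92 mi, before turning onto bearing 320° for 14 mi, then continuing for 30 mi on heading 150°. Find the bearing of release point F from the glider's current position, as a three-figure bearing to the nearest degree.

Leg 1 (115°, 92 mi): east 92 sin 115° = 83.38, north 92 cos 115° = -38.88
Leg 2 (320°, 14 mi): east 14 sin 320° = -9.00, north 14 cos 320° = 10.72
Leg 3 (150°, 30 mi): east 30 sin 150° = 15.00, north 30 cos 150° = -25.98
Net displacement: 89.38 east, -54.14 north. Direction back to start is (-89.38, 54.14): bearing = atan2(-89.38, 54.14) mod 360° = 301.20° ≈ 301°.

301°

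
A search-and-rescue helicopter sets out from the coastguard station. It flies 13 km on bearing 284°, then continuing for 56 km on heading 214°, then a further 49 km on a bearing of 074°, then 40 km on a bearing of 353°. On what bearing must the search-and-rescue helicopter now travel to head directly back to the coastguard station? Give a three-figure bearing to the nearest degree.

170°

Leg 1 (284°, 13 km): east 13 sin 284° = -12.61, north 13 cos 284° = 3.14
Leg 2 (214°, 56 km): east 56 sin 214° = -31.31, north 56 cos 214° = -46.43
Leg 3 (074°, 49 km): east 49 sin 74° = 47.10, north 49 cos 74° = 13.51
Leg 4 (353°, 40 km): east 40 sin 353° = -4.87, north 40 cos 353° = 39.70
Net displacement: -1.70 east, 9.93 north. Direction back to start is (1.70, -9.93): bearing = atan2(1.70, -9.93) mod 360° = 170.27° ≈ 170°.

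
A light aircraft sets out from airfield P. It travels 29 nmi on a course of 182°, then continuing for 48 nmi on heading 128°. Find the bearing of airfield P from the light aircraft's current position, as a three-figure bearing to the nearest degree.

Leg 1 (182°, 29 nmi): east 29 sin 182° = -1.01, north 29 cos 182° = -28.98
Leg 2 (128°, 48 nmi): east 48 sin 128° = 37.82, north 48 cos 128° = -29.55
Net displacement: 36.81 east, -58.53 north. Direction back to start is (-36.81, 58.53): bearing = atan2(-36.81, 58.53) mod 360° = 327.83° ≈ 328°.

328°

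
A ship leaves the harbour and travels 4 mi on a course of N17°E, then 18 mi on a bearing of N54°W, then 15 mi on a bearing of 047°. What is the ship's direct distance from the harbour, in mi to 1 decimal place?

24.8 mi

Leg 1 (N17°E, 4 mi): east 4 sin 17° = 1.17, north 4 cos 17° = 3.83
Leg 2 (N54°W, 18 mi): east 18 sin 306° = -14.56, north 18 cos 306° = 10.58
Leg 3 (047°, 15 mi): east 15 sin 47° = 10.97, north 15 cos 47° = 10.23
Net: -2.42 east, 24.64 north. Distance = √((-2.42)² + (24.64)²) = 24.754 mi.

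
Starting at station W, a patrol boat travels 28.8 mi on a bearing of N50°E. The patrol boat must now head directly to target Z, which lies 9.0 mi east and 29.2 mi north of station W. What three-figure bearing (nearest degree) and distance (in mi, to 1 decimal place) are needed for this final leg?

309°, 16.9 mi

Leg 1 (N50°E, 28.8 mi): east 28.8 sin 50° = 22.06, north 28.8 cos 50° = 18.51
Current position: (22.06, 18.51). Target: (9.0, 29.2). Remaining: Δeast = -13.06, Δnorth = 10.69.
Bearing = atan2(-13.06, 10.69) mod 360° = 309.29°; distance = √((-13.06)² + (10.69)²) = 16.877 mi.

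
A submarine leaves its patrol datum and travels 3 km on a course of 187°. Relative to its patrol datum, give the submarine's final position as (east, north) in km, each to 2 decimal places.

Leg 1 (187°, 3 km): east 3 sin 187° = -0.37, north 3 cos 187° = -2.98
Summing: -0.37 km east, -2.98 km north → (-0.37, -2.98).

(-0.37, -2.98)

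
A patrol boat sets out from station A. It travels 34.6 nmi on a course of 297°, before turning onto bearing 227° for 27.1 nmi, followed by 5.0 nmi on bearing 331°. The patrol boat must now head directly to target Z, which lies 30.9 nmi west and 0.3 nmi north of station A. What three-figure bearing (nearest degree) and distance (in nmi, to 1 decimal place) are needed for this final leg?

Leg 1 (297°, 34.6 nmi): east 34.6 sin 297° = -30.83, north 34.6 cos 297° = 15.71
Leg 2 (227°, 27.1 nmi): east 27.1 sin 227° = -19.82, north 27.1 cos 227° = -18.48
Leg 3 (331°, 5.0 nmi): east 5.0 sin 331° = -2.42, north 5.0 cos 331° = 4.37
Current position: (-53.07, 1.60). Target: (-30.9, 0.3). Remaining: Δeast = 22.17, Δnorth = -1.30.
Bearing = atan2(22.17, -1.30) mod 360° = 93.35°; distance = √((22.17)² + (-1.30)²) = 22.211 nmi.

093°, 22.2 nmi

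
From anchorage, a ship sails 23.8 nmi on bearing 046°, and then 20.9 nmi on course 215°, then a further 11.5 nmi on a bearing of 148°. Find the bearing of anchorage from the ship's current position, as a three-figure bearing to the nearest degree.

313°

Leg 1 (046°, 23.8 nmi): east 23.8 sin 46° = 17.12, north 23.8 cos 46° = 16.53
Leg 2 (215°, 20.9 nmi): east 20.9 sin 215° = -11.99, north 20.9 cos 215° = -17.12
Leg 3 (148°, 11.5 nmi): east 11.5 sin 148° = 6.09, north 11.5 cos 148° = -9.75
Net displacement: 11.23 east, -10.34 north. Direction back to start is (-11.23, 10.34): bearing = atan2(-11.23, 10.34) mod 360° = 312.65° ≈ 313°.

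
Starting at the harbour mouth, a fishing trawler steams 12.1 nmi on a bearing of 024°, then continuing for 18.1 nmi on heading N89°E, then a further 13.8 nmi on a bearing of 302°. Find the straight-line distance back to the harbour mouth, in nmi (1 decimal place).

21.8 nmi

Leg 1 (024°, 12.1 nmi): east 12.1 sin 24° = 4.92, north 12.1 cos 24° = 11.05
Leg 2 (N89°E, 18.1 nmi): east 18.1 sin 89° = 18.10, north 18.1 cos 89° = 0.32
Leg 3 (302°, 13.8 nmi): east 13.8 sin 302° = -11.70, north 13.8 cos 302° = 7.31
Net: 11.32 east, 18.68 north. Distance = √((11.32)² + (18.68)²) = 21.842 nmi.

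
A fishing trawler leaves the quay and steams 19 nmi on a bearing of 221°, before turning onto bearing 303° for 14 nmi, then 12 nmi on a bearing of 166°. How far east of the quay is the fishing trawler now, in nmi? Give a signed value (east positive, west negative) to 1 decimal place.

Leg 1 (221°, 19 nmi): east 19 sin 221° = -12.47, north 19 cos 221° = -14.34
Leg 2 (303°, 14 nmi): east 14 sin 303° = -11.74, north 14 cos 303° = 7.62
Leg 3 (166°, 12 nmi): east 12 sin 166° = 2.90, north 12 cos 166° = -11.64
Net east component: -21.30 nmi.

-21.3 nmi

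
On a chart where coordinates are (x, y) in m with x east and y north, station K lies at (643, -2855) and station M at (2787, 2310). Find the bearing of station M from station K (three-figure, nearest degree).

Δeast = 2787 − 643 = 2144.00; Δnorth = 2310 − -2855 = 5165.00.
Bearing = atan2(Δeast, Δnorth) mod 360° = 22.54° ≈ 023°.

023°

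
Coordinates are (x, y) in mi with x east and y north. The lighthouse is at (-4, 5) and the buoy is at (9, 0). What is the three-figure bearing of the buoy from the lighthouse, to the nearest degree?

111°

Δeast = 9 − -4 = 13.00; Δnorth = 0 − 5 = -5.00.
Bearing = atan2(Δeast, Δnorth) mod 360° = 111.04° ≈ 111°.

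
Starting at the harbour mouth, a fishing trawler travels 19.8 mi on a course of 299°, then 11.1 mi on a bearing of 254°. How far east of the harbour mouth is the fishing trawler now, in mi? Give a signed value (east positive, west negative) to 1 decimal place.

Leg 1 (299°, 19.8 mi): east 19.8 sin 299° = -17.32, north 19.8 cos 299° = 9.60
Leg 2 (254°, 11.1 mi): east 11.1 sin 254° = -10.67, north 11.1 cos 254° = -3.06
Net east component: -27.99 mi.

-28.0 mi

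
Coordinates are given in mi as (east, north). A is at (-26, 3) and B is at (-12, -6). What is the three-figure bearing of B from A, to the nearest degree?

Δeast = -12 − -26 = 14.00; Δnorth = -6 − 3 = -9.00.
Bearing = atan2(Δeast, Δnorth) mod 360° = 122.74° ≈ 123°.

123°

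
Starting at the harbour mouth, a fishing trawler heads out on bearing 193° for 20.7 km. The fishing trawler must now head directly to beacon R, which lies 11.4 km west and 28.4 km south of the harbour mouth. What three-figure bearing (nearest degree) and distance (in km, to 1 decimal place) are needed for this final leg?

219°, 10.6 km

Leg 1 (193°, 20.7 km): east 20.7 sin 193° = -4.66, north 20.7 cos 193° = -20.17
Current position: (-4.66, -20.17). Target: (-11.4, -28.4). Remaining: Δeast = -6.74, Δnorth = -8.23.
Bearing = atan2(-6.74, -8.23) mod 360° = 219.33°; distance = √((-6.74)² + (-8.23)²) = 10.640 km.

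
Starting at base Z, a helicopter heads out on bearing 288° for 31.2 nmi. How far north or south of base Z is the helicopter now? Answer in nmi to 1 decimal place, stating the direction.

Leg 1 (288°, 31.2 nmi): east 31.2 sin 288° = -29.67, north 31.2 cos 288° = 9.64
Net north component: 9.64 nmi.

9.6 nmi north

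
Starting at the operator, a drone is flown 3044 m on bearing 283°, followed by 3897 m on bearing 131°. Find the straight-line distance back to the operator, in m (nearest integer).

Leg 1 (283°, 3044 m): east 3044 sin 283° = -2965.98, north 3044 cos 283° = 684.75
Leg 2 (131°, 3897 m): east 3897 sin 131° = 2941.10, north 3897 cos 131° = -2556.66
Net: -24.88 east, -1871.91 north. Distance = √((-24.88)² + (-1871.91)²) = 1872.076 m.

1872 m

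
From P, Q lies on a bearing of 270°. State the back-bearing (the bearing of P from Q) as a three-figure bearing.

Back-bearing = 270° − 180° = 090°.

090°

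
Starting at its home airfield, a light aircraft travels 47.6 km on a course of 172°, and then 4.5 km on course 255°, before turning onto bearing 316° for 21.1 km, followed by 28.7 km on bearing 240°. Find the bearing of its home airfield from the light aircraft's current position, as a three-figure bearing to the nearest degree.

038°

Leg 1 (172°, 47.6 km): east 47.6 sin 172° = 6.62, north 47.6 cos 172° = -47.14
Leg 2 (255°, 4.5 km): east 4.5 sin 255° = -4.35, north 4.5 cos 255° = -1.16
Leg 3 (316°, 21.1 km): east 21.1 sin 316° = -14.66, north 21.1 cos 316° = 15.18
Leg 4 (240°, 28.7 km): east 28.7 sin 240° = -24.85, north 28.7 cos 240° = -14.35
Net displacement: -37.23 east, -47.47 north. Direction back to start is (37.23, 47.47): bearing = atan2(37.23, 47.47) mod 360° = 38.11° ≈ 038°.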